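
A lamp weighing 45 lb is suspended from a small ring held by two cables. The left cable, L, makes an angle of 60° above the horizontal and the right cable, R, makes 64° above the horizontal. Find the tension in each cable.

ΣF_x = 0: −T_L·cos60° + T_R·cos64° = 0 → T_R = 1.14059·T_L.
ΣF_y = 0: T_L·sin60° + T_R·sin64° = 45.
Substitute: T_L·(0.866025 + 1.14059·0.898794) = 45 → T_L = 23.7947 ≈ 23.79 lb.
Then T_R = 1.14059 × 23.7947 = 27.14 lb.

T_L = 23.79 lb, T_R = 27.14 lb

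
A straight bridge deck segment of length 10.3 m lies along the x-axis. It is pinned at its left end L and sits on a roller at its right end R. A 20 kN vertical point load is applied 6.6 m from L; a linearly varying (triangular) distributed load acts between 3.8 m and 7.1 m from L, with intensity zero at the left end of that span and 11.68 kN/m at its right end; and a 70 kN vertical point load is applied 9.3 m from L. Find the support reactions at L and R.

L_x = 0, L_y = 22.03 kN, R_y = 87.25 kN

Resultant of the triangular load: ½ × 11.68 × 3.3 = 19.272 kN, acting at 6 m from L (one-third of the span from the peak).
Moments about L: R_y·10.3 − 20·6.6 − (½·11.68·3.3)·6 − 70·9.3 = 0 → R_y = 898.632/10.3 = 87.2458 ≈ 87.25 kN.
ΣF_y = 0: L_y + 87.2458 − 20 − ½·11.68·3.3 − 70 = 0 → L_y = 22.03 kN.
ΣF_x = 0: no horizontal applied forces, so L_x = 0.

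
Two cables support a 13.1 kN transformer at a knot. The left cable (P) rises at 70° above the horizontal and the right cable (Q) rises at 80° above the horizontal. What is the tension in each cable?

ΣF_x = 0: −T_P·cos70° + T_Q·cos80° = 0 → T_Q = 1.96962·T_P.
ΣF_y = 0: T_P·sin70° + T_Q·sin80° = 13.1.
Substitute: T_P·(0.939693 + 1.96962·0.984808) = 13.1 → T_P = 4.54957 ≈ 4.550 kN.
Then T_Q = 1.96962 × 4.54957 = 8.961 kN.

T_P = 4.550 kN, T_Q = 8.961 kN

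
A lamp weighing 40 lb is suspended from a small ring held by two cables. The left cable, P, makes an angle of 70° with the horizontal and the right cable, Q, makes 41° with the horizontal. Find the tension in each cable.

T_P = 32.34 lb, T_Q = 14.65 lb

ΣF_x = 0: −T_P·cos70° + T_Q·cos41° = 0 → T_Q = 0.453181·T_P.
ΣF_y = 0: T_P·sin70° + T_Q·sin41° = 40.
Substitute: T_P·(0.939693 + 0.453181·0.656059) = 40 → T_P = 32.3361 ≈ 32.34 lb.
Then T_Q = 0.453181 × 32.3361 = 14.65 lb.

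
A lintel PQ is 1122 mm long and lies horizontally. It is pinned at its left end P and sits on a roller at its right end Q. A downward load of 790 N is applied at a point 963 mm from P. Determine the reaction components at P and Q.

Taking moments about P: Q_y·1122 − 790·963 = 0 → Q_y = 760770/1122 = 678.048 ≈ 678.0 N.
ΣF_y = 0: P_y + 678.048 − 790 = 0 → P_y = 112.0 N.
ΣF_x = 0: no horizontal applied forces, so P_x = 0.

P_x = 0, P_y = 112.0 N, Q_y = 678.0 N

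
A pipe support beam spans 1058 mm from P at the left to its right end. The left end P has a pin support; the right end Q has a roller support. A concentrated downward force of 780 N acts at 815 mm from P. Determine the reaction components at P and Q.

P_x = 0, P_y = 179.1 N, Q_y = 600.9 N

ΣM about P: Q_y·1058 − 780·815 = 0 → Q_y = 635700/1058 = 600.851 ≈ 600.9 N.
ΣF_y = 0: P_y + 600.851 − 780 = 0 → P_y = 179.1 N.
ΣF_x = 0: no horizontal applied forces, so P_x = 0.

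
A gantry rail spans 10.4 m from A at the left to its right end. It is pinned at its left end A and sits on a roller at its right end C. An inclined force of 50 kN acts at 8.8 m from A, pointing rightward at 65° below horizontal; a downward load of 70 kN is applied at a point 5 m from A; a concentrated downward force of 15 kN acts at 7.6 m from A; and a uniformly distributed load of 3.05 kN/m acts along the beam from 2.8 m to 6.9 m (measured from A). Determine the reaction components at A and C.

A_x = -21.13 kN, A_y = 54.03 kN, C_y = 88.79 kN

Resultant of the distributed load: 3.05 × 4.1 = 12.505 kN at 4.85 m from A.
ΣM about A: C_y·10.4 − 50·sin65°·8.8 − 70·5 − 15·7.6 − (3.05·4.1)·4.85 = 0 → C_y = 923.425/10.4 = 88.7909 ≈ 88.79 kN.
ΣF_y = 0: A_y + 88.7909 − 50·sin65° − 70 − 15 − 3.05·4.1 = 0 → A_y = 54.03 kN.
ΣF_x = 0: A_x + 50·cos65° = 0 → A_x = -21.13 kN.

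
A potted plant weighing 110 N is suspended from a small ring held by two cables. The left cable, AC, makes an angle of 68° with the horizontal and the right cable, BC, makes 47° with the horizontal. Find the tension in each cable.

ΣF_x = 0: −T_AC·cos68° + T_BC·cos47° = 0 → T_BC = 0.549278·T_AC.
ΣF_y = 0: T_AC·sin68° + T_BC·sin47° = 110.
Substitute: T_AC·(0.927184 + 0.549278·0.731354) = 110 → T_AC = 82.7752 ≈ 82.78 N.
Then T_BC = 0.549278 × 82.7752 = 45.47 N.

T_AC = 82.78 N, T_BC = 45.47 N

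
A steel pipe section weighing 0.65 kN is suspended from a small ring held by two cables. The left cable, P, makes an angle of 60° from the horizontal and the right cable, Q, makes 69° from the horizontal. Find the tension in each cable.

T_P = 0.2997 kN, T_Q = 0.4182 kN

ΣF_x = 0: −T_P·cos60° + T_Q·cos69° = 0 → T_Q = 1.39521·T_P.
ΣF_y = 0: T_P·sin60° + T_Q·sin69° = 0.65.
Substitute: T_P·(0.866025 + 1.39521·0.93358) = 0.65 → T_P = 0.299737 ≈ 0.2997 kN.
Then T_Q = 1.39521 × 0.299737 = 0.4182 kN.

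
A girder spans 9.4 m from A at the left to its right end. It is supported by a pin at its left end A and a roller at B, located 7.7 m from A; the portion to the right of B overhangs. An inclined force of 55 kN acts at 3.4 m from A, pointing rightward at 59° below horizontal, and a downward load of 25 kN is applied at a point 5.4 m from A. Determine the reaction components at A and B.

A_x = -28.33 kN, A_y = 33.79 kN, B_y = 38.35 kN

Moments about A: B_y·7.7 − 55·sin59°·3.4 − 25·5.4 = 0 → B_y = 295.29/7.7 = 38.3494 ≈ 38.35 kN.
ΣF_y = 0: A_y + 38.3494 − 55·sin59° − 25 = 0 → A_y = 33.79 kN.
ΣF_x = 0: A_x + 55·cos59° = 0 → A_x = -28.33 kN.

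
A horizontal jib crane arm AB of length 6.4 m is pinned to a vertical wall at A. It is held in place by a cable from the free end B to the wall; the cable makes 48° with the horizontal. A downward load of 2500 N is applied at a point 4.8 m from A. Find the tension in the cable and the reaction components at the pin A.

ΣM about A: T·sin48°·6.4 − 2500·4.8 = 0 → T = 12000/(6.4·0.743145) = 2523.06 ≈ 2523 N.
ΣF_x = 0: A_x − T·cos48° = 0 → A_x = 2523.06 × 0.669131 = 1688 N.
ΣF_y = 0: A_y + T·sin48° − 2500 = 0 → A_y = 2500 − 2523.06 × 0.743145 = 625.0 N.

T = 2523 N, A_x = 1688 N, A_y = 625.0 N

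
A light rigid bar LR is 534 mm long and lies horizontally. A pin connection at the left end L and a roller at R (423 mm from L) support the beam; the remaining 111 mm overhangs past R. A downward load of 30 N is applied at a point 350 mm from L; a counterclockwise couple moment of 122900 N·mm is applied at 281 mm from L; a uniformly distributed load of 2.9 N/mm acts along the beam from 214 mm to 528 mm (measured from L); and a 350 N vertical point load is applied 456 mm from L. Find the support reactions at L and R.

L_x = 0, L_y = 380.4 N, R_y = 910.2 N

Resultant of the distributed load: 2.9 × 314 = 910.6 N at 371 mm from L.
Taking moments about L: R_y·423 − 30·350 + 122900 − (2.9·314)·371 − 350·456 = 0 → R_y = 385032.6/423 = 910.243 ≈ 910.2 N.
ΣF_y = 0: L_y + 910.243 − 30 − 2.9·314 − 350 = 0 → L_y = 380.4 N.
ΣF_x = 0: no horizontal applied forces, so L_x = 0.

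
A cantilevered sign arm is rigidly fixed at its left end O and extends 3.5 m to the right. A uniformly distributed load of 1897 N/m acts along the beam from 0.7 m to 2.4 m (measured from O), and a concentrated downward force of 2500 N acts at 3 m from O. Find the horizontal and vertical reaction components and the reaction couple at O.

O_x = 0, O_y = 5725 N, M_O = 12500 N·m

Resultant of the distributed load: 1897 × 1.7 = 3224.9 N at 1.55 m from O.
ΣF_x = 0: O_x = 0.
ΣF_y = 0: O_y − 1897·1.7 − 2500 = 0 → O_y = 5725 N.
ΣM about O: M_O − (1897·1.7)·1.55 − 2500·3 = 0 → M_O = 12500 N·m.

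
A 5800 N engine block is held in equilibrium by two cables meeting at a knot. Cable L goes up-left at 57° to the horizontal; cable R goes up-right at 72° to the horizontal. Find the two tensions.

T_L = 2306 N, T_R = 4065 N

ΣF_x = 0: −T_L·cos57° + T_R·cos72° = 0 → T_R = 1.76249·T_L.
ΣF_y = 0: T_L·sin57° + T_R·sin72° = 5800.
Substitute: T_L·(0.838671 + 1.76249·0.951057) = 5800 → T_L = 2306.26 ≈ 2306 N.
Then T_R = 1.76249 × 2306.26 = 4065 N.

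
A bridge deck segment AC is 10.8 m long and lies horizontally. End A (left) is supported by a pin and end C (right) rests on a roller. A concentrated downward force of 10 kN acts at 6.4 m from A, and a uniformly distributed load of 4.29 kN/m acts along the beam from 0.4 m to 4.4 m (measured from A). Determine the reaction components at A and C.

A_x = 0, A_y = 17.42 kN, C_y = 9.739 kN

Resultant of the distributed load: 4.29 × 4 = 17.16 kN at 2.4 m from A.
Taking moments about A: C_y·10.8 − 10·6.4 − (4.29·4)·2.4 = 0 → C_y = 105.184/10.8 = 9.73926 ≈ 9.739 kN.
ΣF_y = 0: A_y + 9.73926 − 10 − 4.29·4 = 0 → A_y = 17.42 kN.
ΣF_x = 0: no horizontal applied forces, so A_x = 0.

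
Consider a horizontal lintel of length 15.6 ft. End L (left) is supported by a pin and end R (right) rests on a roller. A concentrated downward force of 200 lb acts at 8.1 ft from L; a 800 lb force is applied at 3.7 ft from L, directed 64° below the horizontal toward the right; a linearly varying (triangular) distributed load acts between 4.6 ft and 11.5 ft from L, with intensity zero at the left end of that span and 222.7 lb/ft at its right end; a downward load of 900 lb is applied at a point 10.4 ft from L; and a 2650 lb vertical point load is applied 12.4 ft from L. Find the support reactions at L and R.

L_x = -350.7 lb, L_y = 1803 lb, R_y = 3434 lb

Resultant of the triangular load: ½ × 222.7 × 6.9 = 768.315 lb, acting at 9.2 ft from L (one-third of the span from the peak).
ΣM about L: R_y·15.6 − 200·8.1 − 800·sin64°·3.7 − (½·222.7·6.9)·9.2 − 900·10.4 − 2650·12.4 = 0 → R_y = 53568.9/15.6 = 3433.9 ≈ 3434 lb.
ΣF_y = 0: L_y + 3433.9 − 200 − 800·sin64° − ½·222.7·6.9 − 900 − 2650 = 0 → L_y = 1803 lb.
ΣF_x = 0: L_x + 800·cos64° = 0 → L_x = -350.7 lb.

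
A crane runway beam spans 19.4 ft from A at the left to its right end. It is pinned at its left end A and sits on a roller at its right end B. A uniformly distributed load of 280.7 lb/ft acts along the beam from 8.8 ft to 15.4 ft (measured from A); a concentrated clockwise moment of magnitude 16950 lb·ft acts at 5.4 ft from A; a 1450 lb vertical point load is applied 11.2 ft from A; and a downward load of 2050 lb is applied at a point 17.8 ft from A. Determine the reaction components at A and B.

Resultant of the distributed load: 280.7 × 6.6 = 1852.62 lb at 12.1 ft from A.
ΣM about A: B_y·19.4 − (280.7·6.6)·12.1 − 16950 − 1450·11.2 − 2050·17.8 = 0 → B_y = 92096.702/19.4 = 4747.25 ≈ 4747 lb.
ΣF_y = 0: A_y + 4747.25 − 280.7·6.6 − 1450 − 2050 = 0 → A_y = 605.4 lb.
ΣF_x = 0: no horizontal applied forces, so A_x = 0.

A_x = 0, A_y = 605.4 lb, B_y = 4747 lb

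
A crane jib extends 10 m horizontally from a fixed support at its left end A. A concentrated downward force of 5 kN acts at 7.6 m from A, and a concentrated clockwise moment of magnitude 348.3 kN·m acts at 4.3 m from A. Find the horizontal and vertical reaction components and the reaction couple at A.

A_x = 0, A_y = 5.000 kN, M_A = 386.3 kN·m

ΣF_x = 0: A_x = 0.
ΣF_y = 0: A_y − 5 = 0 → A_y = 5.000 kN.
ΣM about A: M_A − 5·7.6 − 348.3 = 0 → M_A = 386.3 kN·m.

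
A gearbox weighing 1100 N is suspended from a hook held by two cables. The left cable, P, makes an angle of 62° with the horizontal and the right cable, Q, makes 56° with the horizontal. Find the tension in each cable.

T_P = 696.7 N, T_Q = 584.9 N

ΣF_x = 0: −T_P·cos62° + T_Q·cos56° = 0 → T_Q = 0.839552·T_P.
ΣF_y = 0: T_P·sin62° + T_Q·sin56° = 1100.
Substitute: T_P·(0.882948 + 0.839552·0.829038) = 1100 → T_P = 696.657 ≈ 696.7 N.
Then T_Q = 0.839552 × 696.657 = 584.9 N.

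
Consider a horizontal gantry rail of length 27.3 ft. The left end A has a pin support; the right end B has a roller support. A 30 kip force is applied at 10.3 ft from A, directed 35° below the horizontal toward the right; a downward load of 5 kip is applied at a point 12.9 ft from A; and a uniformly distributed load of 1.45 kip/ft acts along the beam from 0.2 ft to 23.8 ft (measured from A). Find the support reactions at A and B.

A_x = -24.57 kip, A_y = 32.53 kip, B_y = 23.90 kip

Resultant of the distributed load: 1.45 × 23.6 = 34.22 kip at 12 ft from A.
ΣM about A: B_y·27.3 − 30·sin35°·10.3 − 5·12.9 − (1.45·23.6)·12 = 0 → B_y = 652.375/27.3 = 23.8965 ≈ 23.90 kip.
ΣF_y = 0: A_y + 23.8965 − 30·sin35° − 5 − 1.45·23.6 = 0 → A_y = 32.53 kip.
ΣF_x = 0: A_x + 30·cos35° = 0 → A_x = -24.57 kip.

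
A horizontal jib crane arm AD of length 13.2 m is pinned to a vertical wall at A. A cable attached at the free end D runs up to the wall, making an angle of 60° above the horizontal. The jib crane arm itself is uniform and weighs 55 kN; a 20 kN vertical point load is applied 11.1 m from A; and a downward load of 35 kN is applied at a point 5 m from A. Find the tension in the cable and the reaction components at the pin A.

T = 66.48 kN, A_x = 33.24 kN, A_y = 52.42 kN

ΣM about A: T·sin60°·13.2 − 55·6.6 − 20·11.1 − 35·5 = 0 → T = 760/(13.2·0.866025) = 66.4828 ≈ 66.48 kN.
ΣF_x = 0: A_x − T·cos60° = 0 → A_x = 66.4828 × 0.5 = 33.24 kN.
ΣF_y = 0: A_y + T·sin60° − 55 − 20 − 35 = 0 → A_y = 110 − 66.4828 × 0.866025 = 52.42 kN.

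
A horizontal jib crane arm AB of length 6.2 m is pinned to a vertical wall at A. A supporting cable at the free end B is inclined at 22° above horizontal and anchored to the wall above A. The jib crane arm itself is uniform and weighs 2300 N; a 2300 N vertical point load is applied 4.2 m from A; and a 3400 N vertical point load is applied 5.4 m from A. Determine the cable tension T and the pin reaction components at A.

T = 15130 N, A_x = 14030 N, A_y = 2331 N

ΣM about A: T·sin22°·6.2 − 2300·3.1 − 2300·4.2 − 3400·5.4 = 0 → T = 35150/(6.2·0.374607) = 15134.1 ≈ 15130 N.
ΣF_x = 0: A_x − T·cos22° = 0 → A_x = 15134.1 × 0.927184 = 14030 N.
ΣF_y = 0: A_y + T·sin22° − 2300 − 2300 − 3400 = 0 → A_y = 8000 − 15134.1 × 0.374607 = 2331 N.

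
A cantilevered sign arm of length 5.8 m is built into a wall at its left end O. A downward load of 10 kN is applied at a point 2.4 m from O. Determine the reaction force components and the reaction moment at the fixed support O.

ΣF_x = 0: O_x = 0.
ΣF_y = 0: O_y − 10 = 0 → O_y = 10.00 kN.
ΣM about O: M_O − 10·2.4 = 0 → M_O = 24.00 kN·m.

O_x = 0, O_y = 10.00 kN, M_O = 24.00 kN·m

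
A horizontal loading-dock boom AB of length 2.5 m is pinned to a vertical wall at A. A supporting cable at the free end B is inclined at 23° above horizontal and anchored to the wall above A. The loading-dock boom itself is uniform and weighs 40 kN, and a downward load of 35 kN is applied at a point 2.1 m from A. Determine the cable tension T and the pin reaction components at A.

ΣM about A: T·sin23°·2.5 − 40·1.25 − 35·2.1 = 0 → T = 123.5/(2.5·0.390731) = 126.43 ≈ 126.4 kN.
ΣF_x = 0: A_x − T·cos23° = 0 → A_x = 126.43 × 0.920505 = 116.4 kN.
ΣF_y = 0: A_y + T·sin23° − 40 − 35 = 0 → A_y = 75 − 126.43 × 0.390731 = 25.60 kN.

T = 126.4 kN, A_x = 116.4 kN, A_y = 25.60 kN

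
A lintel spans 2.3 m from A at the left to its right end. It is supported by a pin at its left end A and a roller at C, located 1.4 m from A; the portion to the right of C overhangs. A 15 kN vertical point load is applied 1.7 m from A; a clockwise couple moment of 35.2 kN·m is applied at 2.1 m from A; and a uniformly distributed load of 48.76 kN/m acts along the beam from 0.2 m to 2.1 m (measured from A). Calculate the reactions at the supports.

A_x = 0, A_y = -11.81 kN, C_y = 119.5 kN

Resultant of the distributed load: 48.76 × 1.9 = 92.644 kN at 1.15 m from A.
ΣM about A: C_y·1.4 − 15·1.7 − 35.2 − (48.76·1.9)·1.15 = 0 → C_y = 167.2406/1.4 = 119.458 ≈ 119.5 kN.
ΣF_y = 0: A_y + 119.458 − 15 − 48.76·1.9 = 0 → A_y = -11.81 kN.
ΣF_x = 0: no horizontal applied forces, so A_x = 0.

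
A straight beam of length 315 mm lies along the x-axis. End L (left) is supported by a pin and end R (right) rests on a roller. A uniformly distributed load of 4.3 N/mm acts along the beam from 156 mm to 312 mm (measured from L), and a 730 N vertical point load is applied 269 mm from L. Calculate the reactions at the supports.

L_x = 0, L_y = 279.1 N, R_y = 1122 N

Resultant of the distributed load: 4.3 × 156 = 670.8 N at 234 mm from L.
ΣM about L: R_y·315 − (4.3·156)·234 − 730·269 = 0 → R_y = 353337.2/315 = 1121.71 ≈ 1122 N.
ΣF_y = 0: L_y + 1121.71 − 4.3·156 − 730 = 0 → L_y = 279.1 N.
ΣF_x = 0: no horizontal applied forces, so L_x = 0.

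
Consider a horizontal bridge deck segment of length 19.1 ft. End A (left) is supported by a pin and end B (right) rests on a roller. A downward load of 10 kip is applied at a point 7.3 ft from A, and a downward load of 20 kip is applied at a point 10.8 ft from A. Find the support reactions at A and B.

A_x = 0, A_y = 14.87 kip, B_y = 15.13 kip

Moments about A: B_y·19.1 − 10·7.3 − 20·10.8 = 0 → B_y = 289/19.1 = 15.1309 ≈ 15.13 kip.
ΣF_y = 0: A_y + 15.1309 − 10 − 20 = 0 → A_y = 14.87 kip.
ΣF_x = 0: no horizontal applied forces, so A_x = 0.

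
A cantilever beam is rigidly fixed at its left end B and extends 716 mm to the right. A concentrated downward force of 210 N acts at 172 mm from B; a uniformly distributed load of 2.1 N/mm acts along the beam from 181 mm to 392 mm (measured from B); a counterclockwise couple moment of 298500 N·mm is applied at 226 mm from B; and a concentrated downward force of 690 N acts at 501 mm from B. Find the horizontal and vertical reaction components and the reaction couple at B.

B_x = 0, B_y = 1343 N, M_B = 210300 N·mm

Resultant of the distributed load: 2.1 × 211 = 443.1 N at 286.5 mm from B.
ΣF_x = 0: B_x = 0.
ΣF_y = 0: B_y − 210 − 2.1·211 − 690 = 0 → B_y = 1343 N.
ΣM about B: M_B − 210·172 − (2.1·211)·286.5 + 298500 − 690·501 = 0 → M_B = 210300 N·mm.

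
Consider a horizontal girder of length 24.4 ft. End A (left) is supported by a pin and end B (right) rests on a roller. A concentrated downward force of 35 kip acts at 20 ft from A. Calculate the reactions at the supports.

A_x = 0, A_y = 6.311 kip, B_y = 28.69 kip

Taking moments about A: B_y·24.4 − 35·20 = 0 → B_y = 700/24.4 = 28.6885 ≈ 28.69 kip.
ΣF_y = 0: A_y + 28.6885 − 35 = 0 → A_y = 6.311 kip.
ΣF_x = 0: no horizontal applied forces, so A_x = 0.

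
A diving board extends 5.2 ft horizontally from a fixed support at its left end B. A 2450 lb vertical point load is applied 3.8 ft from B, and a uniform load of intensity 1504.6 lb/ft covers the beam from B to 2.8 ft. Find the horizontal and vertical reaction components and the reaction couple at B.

Resultant of the distributed load: 1504.6 × 2.8 = 4212.88 lb at 1.4 ft from B.
ΣF_x = 0: B_x = 0.
ΣF_y = 0: B_y − 2450 − 1504.6·2.8 = 0 → B_y = 6663 lb.
ΣM about B: M_B − 2450·3.8 − (1504.6·2.8)·1.4 = 0 → M_B = 15210 lb·ft.

B_x = 0, B_y = 6663 lb, M_B = 15210 lb·ft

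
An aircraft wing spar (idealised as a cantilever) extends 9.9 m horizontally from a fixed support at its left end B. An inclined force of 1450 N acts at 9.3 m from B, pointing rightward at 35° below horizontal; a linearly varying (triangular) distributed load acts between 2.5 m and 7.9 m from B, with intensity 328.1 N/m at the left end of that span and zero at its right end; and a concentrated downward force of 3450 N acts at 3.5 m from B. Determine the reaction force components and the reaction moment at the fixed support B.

B_x = -1188 N, B_y = 5168 N, M_B = 23620 N·m

Resultant of the triangular load: ½ × 328.1 × 5.4 = 885.87 N, acting at 4.3 m from B (one-third of the span from the peak).
ΣF_x = 0: B_x + 1450·cos35° = 0 → B_x = -1188 N.
ΣF_y = 0: B_y − 1450·sin35° − ½·328.1·5.4 − 3450 = 0 → B_y = 5168 N.
ΣM about B: M_B − 1450·sin35°·9.3 − (½·328.1·5.4)·4.3 − 3450·3.5 = 0 → M_B = 23620 N·m.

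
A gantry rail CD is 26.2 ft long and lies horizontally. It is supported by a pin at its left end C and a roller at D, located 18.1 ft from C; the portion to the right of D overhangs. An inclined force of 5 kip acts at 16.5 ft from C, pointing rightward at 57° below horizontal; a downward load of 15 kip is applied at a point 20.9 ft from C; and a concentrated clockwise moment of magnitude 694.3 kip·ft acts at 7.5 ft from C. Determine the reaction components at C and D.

ΣM about C: D_y·18.1 − 5·sin57°·16.5 − 15·20.9 − 694.3 = 0 → D_y = 1076.99/18.1 = 59.5022 ≈ 59.50 kip.
ΣF_y = 0: C_y + 59.5022 − 5·sin57° − 15 = 0 → C_y = -40.31 kip.
ΣF_x = 0: C_x + 5·cos57° = 0 → C_x = -2.723 kip.

C_x = -2.723 kip, C_y = -40.31 kip, D_y = 59.50 kip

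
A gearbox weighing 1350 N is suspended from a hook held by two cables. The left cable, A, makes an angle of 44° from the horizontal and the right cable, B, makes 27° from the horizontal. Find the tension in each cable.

ΣF_x = 0: −T_A·cos44° + T_B·cos27° = 0 → T_B = 0.807334·T_A.
ΣF_y = 0: T_A·sin44° + T_B·sin27° = 1350.
Substitute: T_A·(0.694658 + 0.807334·0.45399) = 1350 → T_A = 1272.17 ≈ 1272 N.
Then T_B = 0.807334 × 1272.17 = 1027 N.

T_A = 1272 N, T_B = 1027 N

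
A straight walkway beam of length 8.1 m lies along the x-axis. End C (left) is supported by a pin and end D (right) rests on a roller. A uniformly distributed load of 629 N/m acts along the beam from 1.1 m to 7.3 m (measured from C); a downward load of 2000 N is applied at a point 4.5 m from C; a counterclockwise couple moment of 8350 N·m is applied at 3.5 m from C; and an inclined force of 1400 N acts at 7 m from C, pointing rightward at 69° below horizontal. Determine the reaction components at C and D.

Resultant of the distributed load: 629 × 6.2 = 3899.8 N at 4.2 m from C.
Moments about C: D_y·8.1 − (629·6.2)·4.2 − 2000·4.5 + 8350 − 1400·sin69°·7 = 0 → D_y = 26178.2/8.1 = 3231.88 ≈ 3232 N.
ΣF_y = 0: C_y + 3231.88 − 629·6.2 − 2000 − 1400·sin69° = 0 → C_y = 3975 N.
ΣF_x = 0: C_x + 1400·cos69° = 0 → C_x = -501.7 N.

C_x = -501.7 N, C_y = 3975 N, D_y = 3232 N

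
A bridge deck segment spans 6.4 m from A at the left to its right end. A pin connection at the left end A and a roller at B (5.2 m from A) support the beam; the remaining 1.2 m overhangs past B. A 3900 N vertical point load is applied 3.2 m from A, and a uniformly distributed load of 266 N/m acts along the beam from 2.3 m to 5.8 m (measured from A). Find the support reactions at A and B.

Resultant of the distributed load: 266 × 3.5 = 931 N at 4.05 m from A.
Moments about A: B_y·5.2 − 3900·3.2 − (266·3.5)·4.05 = 0 → B_y = 16250.55/5.2 = 3125.11 ≈ 3125 N.
ΣF_y = 0: A_y + 3125.11 − 3900 − 266·3.5 = 0 → A_y = 1706 N.
ΣF_x = 0: no horizontal applied forces, so A_x = 0.

A_x = 0, A_y = 1706 N, B_y = 3125 N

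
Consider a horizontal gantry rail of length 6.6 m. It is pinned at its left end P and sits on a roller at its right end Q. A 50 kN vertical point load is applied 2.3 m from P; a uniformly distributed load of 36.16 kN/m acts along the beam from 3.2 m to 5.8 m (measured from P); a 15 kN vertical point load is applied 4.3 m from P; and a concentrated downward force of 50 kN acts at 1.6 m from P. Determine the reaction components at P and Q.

P_x = 0, P_y = 105.6 kN, Q_y = 103.4 kN

Resultant of the distributed load: 36.16 × 2.6 = 94.016 kN at 4.5 m from P.
Taking moments about P: Q_y·6.6 − 50·2.3 − (36.16·2.6)·4.5 − 15·4.3 − 50·1.6 = 0 → Q_y = 682.572/6.6 = 103.42 ≈ 103.4 kN.
ΣF_y = 0: P_y + 103.42 − 50 − 36.16·2.6 − 15 − 50 = 0 → P_y = 105.6 kN.
ΣF_x = 0: no horizontal applied forces, so P_x = 0.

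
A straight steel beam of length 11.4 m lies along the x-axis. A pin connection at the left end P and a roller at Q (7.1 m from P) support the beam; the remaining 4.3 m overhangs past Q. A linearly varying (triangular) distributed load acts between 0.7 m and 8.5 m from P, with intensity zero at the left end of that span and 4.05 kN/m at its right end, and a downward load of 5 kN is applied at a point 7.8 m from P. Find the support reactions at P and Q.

Resultant of the triangular load: ½ × 4.05 × 7.8 = 15.795 kN, acting at 5.9 m from P (one-third of the span from the peak).
ΣM about P: Q_y·7.1 − (½·4.05·7.8)·5.9 − 5·7.8 = 0 → Q_y = 132.1905/7.1 = 18.6184 ≈ 18.62 kN.
ΣF_y = 0: P_y + 18.6184 − ½·4.05·7.8 − 5 = 0 → P_y = 2.177 kN.
ΣF_x = 0: no horizontal applied forces, so P_x = 0.

P_x = 0, P_y = 2.177 kN, Q_y = 18.62 kN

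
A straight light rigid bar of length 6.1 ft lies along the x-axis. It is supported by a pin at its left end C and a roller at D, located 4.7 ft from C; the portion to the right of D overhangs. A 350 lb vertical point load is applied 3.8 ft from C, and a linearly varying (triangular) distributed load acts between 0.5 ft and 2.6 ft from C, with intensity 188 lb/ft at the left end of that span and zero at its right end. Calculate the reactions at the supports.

Resultant of the triangular load: ½ × 188 × 2.1 = 197.4 lb, acting at 1.2 ft from C (one-third of the span from the peak).
Moments about C: D_y·4.7 − 350·3.8 − (½·188·2.1)·1.2 = 0 → D_y = 1566.88/4.7 = 333.379 ≈ 333.4 lb.
ΣF_y = 0: C_y + 333.379 − 350 − ½·188·2.1 = 0 → C_y = 214.0 lb.
ΣF_x = 0: no horizontal applied forces, so C_x = 0.

C_x = 0, C_y = 214.0 lb, D_y = 333.4 lb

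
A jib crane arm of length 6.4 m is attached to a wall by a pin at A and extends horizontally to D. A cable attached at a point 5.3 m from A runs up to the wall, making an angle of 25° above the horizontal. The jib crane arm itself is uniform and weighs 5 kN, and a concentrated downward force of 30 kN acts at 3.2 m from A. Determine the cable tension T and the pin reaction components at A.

T = 50.00 kN, A_x = 45.32 kN, A_y = 13.87 kN

ΣM about A: T·sin25°·5.3 − 5·3.2 − 30·3.2 = 0 → T = 112/(5.3·0.422618) = 50.0028 ≈ 50.00 kN.
ΣF_x = 0: A_x − T·cos25° = 0 → A_x = 50.0028 × 0.906308 = 45.32 kN.
ΣF_y = 0: A_y + T·sin25° − 5 − 30 = 0 → A_y = 35 − 50.0028 × 0.422618 = 13.87 kN.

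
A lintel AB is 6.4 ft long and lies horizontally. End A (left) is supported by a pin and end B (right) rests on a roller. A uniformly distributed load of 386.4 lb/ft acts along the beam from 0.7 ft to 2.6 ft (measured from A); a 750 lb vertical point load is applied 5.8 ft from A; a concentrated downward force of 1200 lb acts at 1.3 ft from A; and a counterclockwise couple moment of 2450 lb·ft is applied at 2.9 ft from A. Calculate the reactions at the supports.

A_x = 0, A_y = 1954 lb, B_y = 729.9 lb

Resultant of the distributed load: 386.4 × 1.9 = 734.16 lb at 1.65 ft from A.
Taking moments about A: B_y·6.4 − (386.4·1.9)·1.65 − 750·5.8 − 1200·1.3 + 2450 = 0 → B_y = 4671.364/6.4 = 729.901 ≈ 729.9 lb.
ΣF_y = 0: A_y + 729.901 − 386.4·1.9 − 750 − 1200 = 0 → A_y = 1954 lb.
ΣF_x = 0: no horizontal applied forces, so A_x = 0.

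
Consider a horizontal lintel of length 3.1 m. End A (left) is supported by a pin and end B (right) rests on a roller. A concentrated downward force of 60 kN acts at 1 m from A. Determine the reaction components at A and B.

A_x = 0, A_y = 40.65 kN, B_y = 19.35 kN

ΣM about A: B_y·3.1 − 60·1 = 0 → B_y = 60/3.1 = 19.3548 ≈ 19.35 kN.
ΣF_y = 0: A_y + 19.3548 − 60 = 0 → A_y = 40.65 kN.
ΣF_x = 0: no horizontal applied forces, so A_x = 0.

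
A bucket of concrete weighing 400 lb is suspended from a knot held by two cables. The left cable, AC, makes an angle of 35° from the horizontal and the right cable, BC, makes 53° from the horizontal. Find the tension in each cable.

ΣF_x = 0: −T_AC·cos35° + T_BC·cos53° = 0 → T_BC = 1.36114·T_AC.
ΣF_y = 0: T_AC·sin35° + T_BC·sin53° = 400.
Substitute: T_AC·(0.573576 + 1.36114·0.798636) = 400 → T_AC = 240.872 ≈ 240.9 lb.
Then T_BC = 1.36114 × 240.872 = 327.9 lb.

T_AC = 240.9 lb, T_BC = 327.9 lb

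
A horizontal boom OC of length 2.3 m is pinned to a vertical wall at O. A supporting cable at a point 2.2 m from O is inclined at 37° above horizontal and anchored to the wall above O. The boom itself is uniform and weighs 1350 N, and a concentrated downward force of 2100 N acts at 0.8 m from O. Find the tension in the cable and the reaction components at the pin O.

ΣM about O: T·sin37°·2.2 − 1350·1.15 − 2100·0.8 = 0 → T = 3232.5/(2.2·0.601815) = 2441.48 ≈ 2441 N.
ΣF_x = 0: O_x − T·cos37° = 0 → O_x = 2441.48 × 0.798636 = 1950 N.
ΣF_y = 0: O_y + T·sin37° − 1350 − 2100 = 0 → O_y = 3450 − 2441.48 × 0.601815 = 1981 N.

T = 2441 N, O_x = 1950 N, O_y = 1981 N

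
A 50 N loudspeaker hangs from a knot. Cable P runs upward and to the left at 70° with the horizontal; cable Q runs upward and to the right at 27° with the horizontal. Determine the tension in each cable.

ΣF_x = 0: −T_P·cos70° + T_Q·cos27° = 0 → T_Q = 0.383858·T_P.
ΣF_y = 0: T_P·sin70° + T_Q·sin27° = 50.
Substitute: T_P·(0.939693 + 0.383858·0.45399) = 50 → T_P = 44.8849 ≈ 44.88 N.
Then T_Q = 0.383858 × 44.8849 = 17.23 N.

T_P = 44.88 N, T_Q = 17.23 N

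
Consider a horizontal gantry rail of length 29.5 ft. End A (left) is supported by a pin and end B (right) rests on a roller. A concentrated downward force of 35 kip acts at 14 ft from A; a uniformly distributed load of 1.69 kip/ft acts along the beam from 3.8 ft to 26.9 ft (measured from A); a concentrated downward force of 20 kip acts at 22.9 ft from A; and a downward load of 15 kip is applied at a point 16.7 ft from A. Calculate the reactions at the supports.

Resultant of the distributed load: 1.69 × 23.1 = 39.039 kip at 15.35 ft from A.
Taking moments about A: B_y·29.5 − 35·14 − (1.69·23.1)·15.35 − 20·22.9 − 15·16.7 = 0 → B_y = 1797.74865/29.5 = 60.9406 ≈ 60.94 kip.
ΣF_y = 0: A_y + 60.9406 − 35 − 1.69·23.1 − 20 − 15 = 0 → A_y = 48.10 kip.
ΣF_x = 0: no horizontal applied forces, so A_x = 0.

A_x = 0, A_y = 48.10 kip, B_y = 60.94 kip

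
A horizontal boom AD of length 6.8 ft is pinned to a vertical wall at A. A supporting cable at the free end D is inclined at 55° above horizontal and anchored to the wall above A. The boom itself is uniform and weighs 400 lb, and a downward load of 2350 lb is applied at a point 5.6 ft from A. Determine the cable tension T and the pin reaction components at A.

T = 2607 lb, A_x = 1495 lb, A_y = 614.7 lb

ΣM about A: T·sin55°·6.8 − 400·3.4 − 2350·5.6 = 0 → T = 14520/(6.8·0.819152) = 2606.71 ≈ 2607 lb.
ΣF_x = 0: A_x − T·cos55° = 0 → A_x = 2606.71 × 0.573576 = 1495 lb.
ΣF_y = 0: A_y + T·sin55° − 400 − 2350 = 0 → A_y = 2750 − 2606.71 × 0.819152 = 614.7 lb.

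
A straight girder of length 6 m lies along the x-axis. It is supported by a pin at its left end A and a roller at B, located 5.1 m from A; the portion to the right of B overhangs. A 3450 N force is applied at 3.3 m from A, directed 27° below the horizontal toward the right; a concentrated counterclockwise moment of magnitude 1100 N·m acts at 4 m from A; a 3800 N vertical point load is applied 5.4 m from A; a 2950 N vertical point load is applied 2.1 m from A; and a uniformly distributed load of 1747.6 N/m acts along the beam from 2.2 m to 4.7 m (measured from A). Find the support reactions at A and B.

Resultant of the distributed load: 1747.6 × 2.5 = 4369 N at 3.45 m from A.
Moments about A: B_y·5.1 − 3450·sin27°·3.3 + 1100 − 3800·5.4 − 2950·2.1 − (1747.6·2.5)·3.45 = 0 → B_y = 45856.7/5.1 = 8991.51 ≈ 8992 N.
ΣF_y = 0: A_y + 8991.51 − 3450·sin27° − 3800 − 2950 − 1747.6·2.5 = 0 → A_y = 3694 N.
ΣF_x = 0: A_x + 3450·cos27° = 0 → A_x = -3074 N.

A_x = -3074 N, A_y = 3694 N, B_y = 8992 N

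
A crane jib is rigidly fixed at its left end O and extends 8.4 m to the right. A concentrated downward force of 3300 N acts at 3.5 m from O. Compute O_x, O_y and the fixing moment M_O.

ΣF_x = 0: O_x = 0.
ΣF_y = 0: O_y − 3300 = 0 → O_y = 3300 N.
ΣM about O: M_O − 3300·3.5 = 0 → M_O = 11550 N·m.

O_x = 0, O_y = 3300 N, M_O = 11550 N·m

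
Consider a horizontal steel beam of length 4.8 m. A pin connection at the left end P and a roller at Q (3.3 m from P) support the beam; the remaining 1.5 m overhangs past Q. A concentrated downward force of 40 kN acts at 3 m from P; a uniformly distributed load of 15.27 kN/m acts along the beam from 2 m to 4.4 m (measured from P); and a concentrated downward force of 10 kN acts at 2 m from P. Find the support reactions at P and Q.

Resultant of the distributed load: 15.27 × 2.4 = 36.648 kN at 3.2 m from P.
Taking moments about P: Q_y·3.3 − 40·3 − (15.27·2.4)·3.2 − 10·2 = 0 → Q_y = 257.2736/3.3 = 77.9617 ≈ 77.96 kN.
ΣF_y = 0: P_y + 77.9617 − 40 − 15.27·2.4 − 10 = 0 → P_y = 8.686 kN.
ΣF_x = 0: no horizontal applied forces, so P_x = 0.

P_x = 0, P_y = 8.686 kN, Q_y = 77.96 kN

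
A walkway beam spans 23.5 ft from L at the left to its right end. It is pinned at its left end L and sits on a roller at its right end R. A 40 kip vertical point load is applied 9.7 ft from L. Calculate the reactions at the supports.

Moments about L: R_y·23.5 − 40·9.7 = 0 → R_y = 388/23.5 = 16.5106 ≈ 16.51 kip.
ΣF_y = 0: L_y + 16.5106 − 40 = 0 → L_y = 23.49 kip.
ΣF_x = 0: no horizontal applied forces, so L_x = 0.

L_x = 0, L_y = 23.49 kip, R_y = 16.51 kip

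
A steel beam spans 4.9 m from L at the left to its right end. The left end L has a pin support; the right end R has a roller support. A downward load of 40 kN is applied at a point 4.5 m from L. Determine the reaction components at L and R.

Moments about L: R_y·4.9 − 40·4.5 = 0 → R_y = 180/4.9 = 36.7347 ≈ 36.73 kN.
ΣF_y = 0: L_y + 36.7347 − 40 = 0 → L_y = 3.265 kN.
ΣF_x = 0: no horizontal applied forces, so L_x = 0.

L_x = 0, L_y = 3.265 kN, R_y = 36.73 kN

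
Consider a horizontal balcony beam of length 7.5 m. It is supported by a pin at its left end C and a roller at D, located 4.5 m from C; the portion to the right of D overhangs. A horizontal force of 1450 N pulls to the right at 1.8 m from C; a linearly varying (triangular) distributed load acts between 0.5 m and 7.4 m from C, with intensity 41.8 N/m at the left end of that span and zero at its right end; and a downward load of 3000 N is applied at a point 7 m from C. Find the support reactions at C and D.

Resultant of the triangular load: ½ × 41.8 × 6.9 = 144.21 N, acting at 2.8 m from C (one-third of the span from the peak).
Taking moments about C: D_y·4.5 − (½·41.8·6.9)·2.8 − 3000·7 = 0 → D_y = 21403.788/4.5 = 4756.4 ≈ 4756 N.
ΣF_y = 0: C_y + 4756.4 − ½·41.8·6.9 − 3000 = 0 → C_y = -1612 N.
ΣF_x = 0: C_x + 1450 = 0 → C_x = -1450 N.

C_x = -1450 N, C_y = -1612 N, D_y = 4756 N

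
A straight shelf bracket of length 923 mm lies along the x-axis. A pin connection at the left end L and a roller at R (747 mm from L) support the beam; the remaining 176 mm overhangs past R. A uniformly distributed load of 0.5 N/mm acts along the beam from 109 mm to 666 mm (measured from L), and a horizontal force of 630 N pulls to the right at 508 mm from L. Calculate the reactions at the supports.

Resultant of the distributed load: 0.5 × 557 = 278.5 N at 387.5 mm from L.
ΣM about L: R_y·747 − (0.5·557)·387.5 = 0 → R_y = 107918.75/747 = 144.47 ≈ 144.5 N.
ΣF_y = 0: L_y + 144.47 − 0.5·557 = 0 → L_y = 134.0 N.
ΣF_x = 0: L_x + 630 = 0 → L_x = -630.0 N.

L_x = -630.0 N, L_y = 134.0 N, R_y = 144.5 N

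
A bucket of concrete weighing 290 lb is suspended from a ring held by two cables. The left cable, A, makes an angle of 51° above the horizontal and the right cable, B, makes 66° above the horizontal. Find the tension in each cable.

ΣF_x = 0: −T_A·cos51° + T_B·cos66° = 0 → T_B = 1.54724·T_A.
ΣF_y = 0: T_A·sin51° + T_B·sin66° = 290.
Substitute: T_A·(0.777146 + 1.54724·0.913545) = 290 → T_A = 132.383 ≈ 132.4 lb.
Then T_B = 1.54724 × 132.383 = 204.8 lb.

T_A = 132.4 lb, T_B = 204.8 lb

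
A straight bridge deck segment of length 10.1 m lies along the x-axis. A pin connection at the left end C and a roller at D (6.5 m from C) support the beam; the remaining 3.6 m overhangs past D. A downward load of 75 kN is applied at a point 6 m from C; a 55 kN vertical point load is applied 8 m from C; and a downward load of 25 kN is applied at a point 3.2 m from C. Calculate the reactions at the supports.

C_x = 0, C_y = 5.769 kN, D_y = 149.2 kN

Taking moments about C: D_y·6.5 − 75·6 − 55·8 − 25·3.2 = 0 → D_y = 970/6.5 = 149.231 ≈ 149.2 kN.
ΣF_y = 0: C_y + 149.231 − 75 − 55 − 25 = 0 → C_y = 5.769 kN.
ΣF_x = 0: no horizontal applied forces, so C_x = 0.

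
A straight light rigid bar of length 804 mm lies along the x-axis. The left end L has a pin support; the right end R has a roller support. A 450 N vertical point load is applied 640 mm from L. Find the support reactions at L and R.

Moments about L: R_y·804 − 450·640 = 0 → R_y = 288000/804 = 358.209 ≈ 358.2 N.
ΣF_y = 0: L_y + 358.209 − 450 = 0 → L_y = 91.79 N.
ΣF_x = 0: no horizontal applied forces, so L_x = 0.

L_x = 0, L_y = 91.79 N, R_y = 358.2 N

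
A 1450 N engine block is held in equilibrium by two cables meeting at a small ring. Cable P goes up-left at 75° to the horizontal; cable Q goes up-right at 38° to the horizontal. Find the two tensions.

ΣF_x = 0: −T_P·cos75° + T_Q·cos38° = 0 → T_Q = 0.328446·T_P.
ΣF_y = 0: T_P·sin75° + T_Q·sin38° = 1450.
Substitute: T_P·(0.965926 + 0.328446·0.615661) = 1450 → T_P = 1241.29 ≈ 1241 N.
Then T_Q = 0.328446 × 1241.29 = 407.7 N.

T_P = 1241 N, T_Q = 407.7 N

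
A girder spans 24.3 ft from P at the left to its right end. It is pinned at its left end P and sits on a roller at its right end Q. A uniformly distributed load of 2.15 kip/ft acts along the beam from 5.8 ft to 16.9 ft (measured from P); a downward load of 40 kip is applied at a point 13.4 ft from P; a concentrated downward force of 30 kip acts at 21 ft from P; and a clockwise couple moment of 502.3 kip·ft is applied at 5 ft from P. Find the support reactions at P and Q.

Resultant of the distributed load: 2.15 × 11.1 = 23.865 kip at 11.35 ft from P.
ΣM about P: Q_y·24.3 − (2.15·11.1)·11.35 − 40·13.4 − 30·21 − 502.3 = 0 → Q_y = 1939.16775/24.3 = 79.8011 ≈ 79.80 kip.
ΣF_y = 0: P_y + 79.8011 − 2.15·11.1 − 40 − 30 = 0 → P_y = 14.06 kip.
ΣF_x = 0: no horizontal applied forces, so P_x = 0.

P_x = 0, P_y = 14.06 kip, Q_y = 79.80 kip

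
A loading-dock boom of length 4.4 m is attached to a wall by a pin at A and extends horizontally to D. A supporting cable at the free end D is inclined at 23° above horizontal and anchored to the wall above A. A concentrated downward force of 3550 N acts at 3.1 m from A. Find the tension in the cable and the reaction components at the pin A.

T = 6401 N, A_x = 5892 N, A_y = 1049 N

ΣM about A: T·sin23°·4.4 − 3550·3.1 = 0 → T = 11005/(4.4·0.390731) = 6401.17 ≈ 6401 N.
ΣF_x = 0: A_x − T·cos23° = 0 → A_x = 6401.17 × 0.920505 = 5892 N.
ΣF_y = 0: A_y + T·sin23° − 3550 = 0 → A_y = 3550 − 6401.17 × 0.390731 = 1049 N.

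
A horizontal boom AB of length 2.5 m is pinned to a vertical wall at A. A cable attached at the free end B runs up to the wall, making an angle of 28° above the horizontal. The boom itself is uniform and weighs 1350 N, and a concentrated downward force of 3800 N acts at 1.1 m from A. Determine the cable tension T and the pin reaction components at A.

T = 4999 N, A_x = 4414 N, A_y = 2803 N

ΣM about A: T·sin28°·2.5 − 1350·1.25 − 3800·1.1 = 0 → T = 5867.5/(2.5·0.469472) = 4999.23 ≈ 4999 N.
ΣF_x = 0: A_x − T·cos28° = 0 → A_x = 4999.23 × 0.882948 = 4414 N.
ΣF_y = 0: A_y + T·sin28° − 1350 − 3800 = 0 → A_y = 5150 − 4999.23 × 0.469472 = 2803 N.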